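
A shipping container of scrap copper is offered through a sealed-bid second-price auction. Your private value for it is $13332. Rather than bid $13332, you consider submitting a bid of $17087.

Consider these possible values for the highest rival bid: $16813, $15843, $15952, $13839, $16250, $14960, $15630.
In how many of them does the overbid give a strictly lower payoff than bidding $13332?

The deviation hurts exactly when the highest competing bid lies strictly between $13332 and $17087 — overbidding then wins at a price above your value.
$16813: inside the interval → strictly worse (loss $3481).
$15843: inside the interval → strictly worse (loss $2511).
$15952: inside the interval → strictly worse (loss $2620).
$13839: inside the interval → strictly worse (loss $507).
$16250: inside the interval → strictly worse (loss $2918).
$14960: inside the interval → strictly worse (loss $1628).
$15630: inside the interval → strictly worse (loss $2298).
Count: 7.

7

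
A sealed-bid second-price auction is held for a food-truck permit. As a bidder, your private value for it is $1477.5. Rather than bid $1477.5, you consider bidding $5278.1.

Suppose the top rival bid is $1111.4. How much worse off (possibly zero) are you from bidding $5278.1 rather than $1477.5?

$0

Bidding your value $1477.5: you win (since $1477.5 > $1111.4) and pay $1111.4. Payoff $366.1.
Bidding $5278.1: you win and pay $1111.4. Payoff $1477.5 − $1111.4 = $366.1.
Difference = $366.1 − $366.1 = $0; both bids lead to the same outcome because the competing bid is below both your value and your alternative bid.
Because the price is fixed by the runner-up's bid, deviating from your value can only change a good outcome into a bad one — never the reverse.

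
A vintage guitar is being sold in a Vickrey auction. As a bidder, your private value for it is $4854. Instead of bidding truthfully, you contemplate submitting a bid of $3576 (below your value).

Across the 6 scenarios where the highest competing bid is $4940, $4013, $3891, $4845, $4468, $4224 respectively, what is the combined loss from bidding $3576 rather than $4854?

$2829

The deviation costs you only when the competing bid falls strictly between $3576 and $4854; elsewhere both bids give the same outcome.
$4940: outcomes coincide → loss $0.
$4013: truthful payoff $841, deviation payoff $0 → loss $841.
$3891: truthful payoff $963, deviation payoff $0 → loss $963.
$4845: truthful payoff $9, deviation payoff $0 → loss $9.
$4468: truthful payoff $386, deviation payoff $0 → loss $386.
$4224: truthful payoff $630, deviation payoff $0 → loss $630.
Total loss = $841 + $963 + $9 + $386 + $630 = $2829.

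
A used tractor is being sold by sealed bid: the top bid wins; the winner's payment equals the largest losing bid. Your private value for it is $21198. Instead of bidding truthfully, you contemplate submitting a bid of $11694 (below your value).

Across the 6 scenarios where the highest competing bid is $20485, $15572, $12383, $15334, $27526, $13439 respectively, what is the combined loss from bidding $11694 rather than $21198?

$28777

The deviation costs you only when the competing bid falls strictly between $11694 and $21198; elsewhere both bids give the same outcome.
$20485: truthful payoff $713, deviation payoff $0 → loss $713.
$15572: truthful payoff $5626, deviation payoff $0 → loss $5626.
$12383: truthful payoff $8815, deviation payoff $0 → loss $8815.
$15334: truthful payoff $5864, deviation payoff $0 → loss $5864.
$27526: outcomes coincide → loss $0.
$13439: truthful payoff $7759, deviation payoff $0 → loss $7759.
Total loss = $713 + $5626 + $8815 + $5864 + $7759 = $28777.
Truthful bidding weakly dominates here: raising your bid can only win items priced above your value, and lowering it can only forfeit items priced below.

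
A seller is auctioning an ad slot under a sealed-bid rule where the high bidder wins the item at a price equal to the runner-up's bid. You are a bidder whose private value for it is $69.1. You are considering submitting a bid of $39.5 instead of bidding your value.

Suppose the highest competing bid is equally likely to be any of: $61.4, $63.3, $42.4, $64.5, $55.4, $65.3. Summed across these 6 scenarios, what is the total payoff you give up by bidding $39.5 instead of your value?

$62.3

The deviation costs you only when the competing bid falls strictly between $39.5 and $69.1; elsewhere both bids give the same outcome.
$61.4: truthful payoff $7.7, deviation payoff $0 → loss $7.7.
$63.3: truthful payoff $5.8, deviation payoff $0 → loss $5.8.
$42.4: truthful payoff $26.7, deviation payoff $0 → loss $26.7.
$64.5: truthful payoff $4.6, deviation payoff $0 → loss $4.6.
$55.4: truthful payoff $13.7, deviation payoff $0 → loss $13.7.
$65.3: truthful payoff $3.8, deviation payoff $0 → loss $3.8.
Total loss = $7.7 + $5.8 + $26.7 + $4.6 + $13.7 + $3.8 = $62.3.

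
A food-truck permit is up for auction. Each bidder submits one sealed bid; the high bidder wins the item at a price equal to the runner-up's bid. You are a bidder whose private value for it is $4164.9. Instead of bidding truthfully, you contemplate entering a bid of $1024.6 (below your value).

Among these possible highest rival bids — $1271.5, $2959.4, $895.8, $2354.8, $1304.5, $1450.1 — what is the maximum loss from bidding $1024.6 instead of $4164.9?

$2893.4

$1271.5: truthful gives $2893.4, deviation gives $0 → loss $2893.4.
$2959.4: truthful gives $1205.5, deviation gives $0 → loss $1205.5.
$895.8: same outcome either way → loss $0.
$2354.8: truthful gives $1810.1, deviation gives $0 → loss $1810.1.
$1304.5: truthful gives $2860.4, deviation gives $0 → loss $2860.4.
$1450.1: truthful gives $2714.8, deviation gives $0 → loss $2714.8.
Maximum loss: $2893.4.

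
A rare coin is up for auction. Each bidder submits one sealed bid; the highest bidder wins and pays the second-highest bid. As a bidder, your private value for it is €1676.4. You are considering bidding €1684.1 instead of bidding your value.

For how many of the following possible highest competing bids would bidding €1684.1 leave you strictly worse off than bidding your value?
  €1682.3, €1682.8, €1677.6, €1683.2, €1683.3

The deviation hurts exactly when the highest competing bid lies strictly between €1676.4 and €1684.1 — overbidding then wins at a price above your value.
€1682.3: inside the interval → strictly worse (loss €5.9).
€1682.8: inside the interval → strictly worse (loss €6.4).
€1677.6: inside the interval → strictly worse (loss €1.2).
€1683.2: inside the interval → strictly worse (loss €6.8).
€1683.3: inside the interval → strictly worse (loss €6.9).
Count: 5.

5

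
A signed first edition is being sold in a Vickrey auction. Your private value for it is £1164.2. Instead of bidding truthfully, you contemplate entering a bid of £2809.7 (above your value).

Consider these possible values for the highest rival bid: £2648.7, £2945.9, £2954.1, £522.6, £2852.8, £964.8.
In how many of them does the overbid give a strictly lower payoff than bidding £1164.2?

The deviation hurts exactly when the highest competing bid lies strictly between £1164.2 and £2809.7 — overbidding then wins at a price above your value.
£2648.7: inside the interval → strictly worse (loss £1484.5).
£2945.9: above both → same outcome either way.
£2954.1: above both → same outcome either way.
£522.6: below both → same outcome either way.
£2852.8: above both → same outcome either way.
£964.8: below both → same outcome either way.
Count: 1.

1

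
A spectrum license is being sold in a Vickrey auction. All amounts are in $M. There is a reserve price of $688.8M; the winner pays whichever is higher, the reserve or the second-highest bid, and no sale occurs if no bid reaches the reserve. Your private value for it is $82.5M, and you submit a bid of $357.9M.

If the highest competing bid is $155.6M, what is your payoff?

$0M

Your bid $357.9M is the highest bid but falls below the reserve $688.8M, so the item goes unsold. Payoff $0M.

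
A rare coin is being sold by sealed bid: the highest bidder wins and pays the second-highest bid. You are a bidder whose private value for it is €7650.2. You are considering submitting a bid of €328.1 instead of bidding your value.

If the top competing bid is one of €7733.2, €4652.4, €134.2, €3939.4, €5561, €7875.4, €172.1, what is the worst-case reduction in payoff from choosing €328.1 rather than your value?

€7733.2: same outcome either way → loss €0.
€4652.4: truthful gives €2997.8, deviation gives €0 → loss €2997.8.
€134.2: same outcome either way → loss €0.
€3939.4: truthful gives €3710.8, deviation gives €0 → loss €3710.8.
€5561: truthful gives €2089.2, deviation gives €0 → loss €2089.2.
€7875.4: same outcome either way → loss €0.
€172.1: same outcome either way → loss €0.
Maximum loss: €3710.8.

€3710.8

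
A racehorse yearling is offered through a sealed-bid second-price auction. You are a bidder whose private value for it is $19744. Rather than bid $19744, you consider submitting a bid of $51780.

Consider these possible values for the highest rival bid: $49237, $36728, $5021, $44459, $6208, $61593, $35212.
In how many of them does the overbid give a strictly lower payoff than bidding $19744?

4

The deviation hurts exactly when the highest competing bid lies strictly between $19744 and $51780 — overbidding then wins at a price above your value.
$49237: inside the interval → strictly worse (loss $29493).
$36728: inside the interval → strictly worse (loss $16984).
$5021: below both → same outcome either way.
$44459: inside the interval → strictly worse (loss $24715).
$6208: below both → same outcome either way.
$61593: above both → same outcome either way.
$35212: inside the interval → strictly worse (loss $15468).
Count: 4.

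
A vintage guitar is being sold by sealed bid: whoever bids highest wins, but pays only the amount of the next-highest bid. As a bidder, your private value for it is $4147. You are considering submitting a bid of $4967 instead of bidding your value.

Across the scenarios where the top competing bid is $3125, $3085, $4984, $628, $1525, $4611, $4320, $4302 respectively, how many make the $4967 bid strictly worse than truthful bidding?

The deviation hurts exactly when the highest competing bid lies strictly between $4147 and $4967 — overbidding then wins at a price above your value.
$3125: below both → same outcome either way.
$3085: below both → same outcome either way.
$4984: above both → same outcome either way.
$628: below both → same outcome either way.
$1525: below both → same outcome either way.
$4611: inside the interval → strictly worse (loss $464).
$4320: inside the interval → strictly worse (loss $173).
$4302: inside the interval → strictly worse (loss $155).
Count: 3.

3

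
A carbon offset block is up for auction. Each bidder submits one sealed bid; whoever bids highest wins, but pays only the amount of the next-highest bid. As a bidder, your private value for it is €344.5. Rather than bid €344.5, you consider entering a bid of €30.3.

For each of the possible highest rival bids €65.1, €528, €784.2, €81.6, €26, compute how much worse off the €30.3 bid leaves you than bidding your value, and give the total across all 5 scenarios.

The deviation costs you only when the competing bid falls strictly between €30.3 and €344.5; elsewhere both bids give the same outcome.
€65.1: truthful payoff €279.4, deviation payoff €0 → loss €279.4.
€528: outcomes coincide → loss €0.
€784.2: outcomes coincide → loss €0.
€81.6: truthful payoff €262.9, deviation payoff €0 → loss €262.9.
€26: outcomes coincide → loss €0.
Total loss = €279.4 + €262.9 = €542.3.

€542.3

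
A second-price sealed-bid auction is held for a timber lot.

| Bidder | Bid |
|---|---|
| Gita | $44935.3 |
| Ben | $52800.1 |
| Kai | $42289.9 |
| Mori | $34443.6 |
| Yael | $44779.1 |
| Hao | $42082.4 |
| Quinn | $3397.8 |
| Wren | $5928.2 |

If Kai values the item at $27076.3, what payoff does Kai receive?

$0

Highest bid: Ben at $52800.1, so Ben wins.
Second-highest bid: Gita at $44935.3 — that is the price the winner pays.
Kai did not win, so Kai pays nothing and receives nothing: payoff $0.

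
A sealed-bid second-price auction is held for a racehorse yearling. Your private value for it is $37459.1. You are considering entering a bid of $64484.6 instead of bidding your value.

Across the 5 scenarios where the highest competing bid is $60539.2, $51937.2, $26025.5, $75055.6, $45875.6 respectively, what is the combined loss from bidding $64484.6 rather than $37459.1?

$45974.7

The deviation costs you only when the competing bid falls strictly between $37459.1 and $64484.6; elsewhere both bids give the same outcome.
$60539.2: truthful payoff $0, deviation payoff −$23080.1 → loss $23080.1.
$51937.2: truthful payoff $0, deviation payoff −$14478.1 → loss $14478.1.
$26025.5: outcomes coincide → loss $0.
$75055.6: outcomes coincide → loss $0.
$45875.6: truthful payoff $0, deviation payoff −$8416.5 → loss $8416.5.
Total loss = $23080.1 + $14478.1 + $8416.5 = $45974.7.
In a second-price auction your bid sets only whether you win, not what you pay, so bidding your true value is weakly dominant.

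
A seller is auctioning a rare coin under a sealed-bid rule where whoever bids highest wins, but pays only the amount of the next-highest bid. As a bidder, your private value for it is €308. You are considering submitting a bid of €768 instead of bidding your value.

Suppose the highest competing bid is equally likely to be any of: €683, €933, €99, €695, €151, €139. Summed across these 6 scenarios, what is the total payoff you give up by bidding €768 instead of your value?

The deviation costs you only when the competing bid falls strictly between €308 and €768; elsewhere both bids give the same outcome.
€683: truthful payoff €0, deviation payoff −€375 → loss €375.
€933: outcomes coincide → loss €0.
€99: outcomes coincide → loss €0.
€695: truthful payoff €0, deviation payoff −€387 → loss €387.
€151: outcomes coincide → loss €0.
€139: outcomes coincide → loss €0.
Total loss = €375 + €387 = €762.

€762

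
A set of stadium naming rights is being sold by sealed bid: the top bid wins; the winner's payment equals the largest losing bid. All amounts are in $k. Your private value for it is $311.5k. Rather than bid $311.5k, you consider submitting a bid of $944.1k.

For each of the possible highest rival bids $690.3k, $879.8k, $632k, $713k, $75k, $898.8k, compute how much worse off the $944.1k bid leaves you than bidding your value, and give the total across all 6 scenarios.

The deviation costs you only when the competing bid falls strictly between $311.5k and $944.1k; elsewhere both bids give the same outcome.
$690.3k: truthful payoff $0k, deviation payoff −$378.8k → loss $378.8k.
$879.8k: truthful payoff $0k, deviation payoff −$568.3k → loss $568.3k.
$632k: truthful payoff $0k, deviation payoff −$320.5k → loss $320.5k.
$713k: truthful payoff $0k, deviation payoff −$401.5k → loss $401.5k.
$75k: outcomes coincide → loss $0k.
$898.8k: truthful payoff $0k, deviation payoff −$587.3k → loss $587.3k.
Total loss = $378.8k + $568.3k + $320.5k + $401.5k + $587.3k = $2256.4k.

$2256.4k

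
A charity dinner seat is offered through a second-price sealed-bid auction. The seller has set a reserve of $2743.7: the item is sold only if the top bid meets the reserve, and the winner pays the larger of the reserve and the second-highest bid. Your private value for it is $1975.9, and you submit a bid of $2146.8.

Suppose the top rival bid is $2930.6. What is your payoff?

$0

Your bid $2146.8 is below the highest competing bid $2930.6, so you lose. Payoff $0.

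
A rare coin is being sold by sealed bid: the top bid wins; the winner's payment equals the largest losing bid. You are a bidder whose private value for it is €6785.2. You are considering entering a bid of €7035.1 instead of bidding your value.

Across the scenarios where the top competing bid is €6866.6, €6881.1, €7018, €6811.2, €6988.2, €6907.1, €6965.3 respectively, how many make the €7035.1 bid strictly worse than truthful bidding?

7

The deviation hurts exactly when the highest competing bid lies strictly between €6785.2 and €7035.1 — overbidding then wins at a price above your value.
€6866.6: inside the interval → strictly worse (loss €81.4).
€6881.1: inside the interval → strictly worse (loss €95.9).
€7018: inside the interval → strictly worse (loss €232.8).
€6811.2: inside the interval → strictly worse (loss €26).
€6988.2: inside the interval → strictly worse (loss €203).
€6907.1: inside the interval → strictly worse (loss €121.9).
€6965.3: inside the interval → strictly worse (loss €180.1).
Count: 7.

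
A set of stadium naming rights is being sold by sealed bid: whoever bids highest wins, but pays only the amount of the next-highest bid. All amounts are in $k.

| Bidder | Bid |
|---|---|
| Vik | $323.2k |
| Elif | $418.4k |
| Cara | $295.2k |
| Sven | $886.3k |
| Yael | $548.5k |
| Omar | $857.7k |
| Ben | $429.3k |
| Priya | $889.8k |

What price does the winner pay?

Highest bid: Priya at $889.8k, so Priya wins.
Second-highest bid: Sven at $886.3k — that is the price the winner pays.

$886.3k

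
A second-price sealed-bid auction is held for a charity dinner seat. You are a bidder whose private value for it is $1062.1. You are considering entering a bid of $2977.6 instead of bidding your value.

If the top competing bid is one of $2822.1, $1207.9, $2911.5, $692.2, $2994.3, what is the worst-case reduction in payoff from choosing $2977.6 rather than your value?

$2822.1: truthful gives $0, deviation gives −$1760 → loss $1760.
$1207.9: truthful gives $0, deviation gives −$145.8 → loss $145.8.
$2911.5: truthful gives $0, deviation gives −$1849.4 → loss $1849.4.
$692.2: same outcome either way → loss $0.
$2994.3: same outcome either way → loss $0.
Maximum loss: $1849.4.

$1849.4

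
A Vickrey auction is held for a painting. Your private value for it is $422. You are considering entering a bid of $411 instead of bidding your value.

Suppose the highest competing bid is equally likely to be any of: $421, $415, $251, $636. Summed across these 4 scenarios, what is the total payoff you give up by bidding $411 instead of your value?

$8

The deviation costs you only when the competing bid falls strictly between $411 and $422; elsewhere both bids give the same outcome.
$421: truthful payoff $1, deviation payoff $0 → loss $1.
$415: truthful payoff $7, deviation payoff $0 → loss $7.
$251: outcomes coincide → loss $0.
$636: outcomes coincide → loss $0.
Total loss = $1 + $7 = $8.
Truthful bidding weakly dominates here: raising your bid can only win items priced above your value, and lowering it can only forfeit items priced below.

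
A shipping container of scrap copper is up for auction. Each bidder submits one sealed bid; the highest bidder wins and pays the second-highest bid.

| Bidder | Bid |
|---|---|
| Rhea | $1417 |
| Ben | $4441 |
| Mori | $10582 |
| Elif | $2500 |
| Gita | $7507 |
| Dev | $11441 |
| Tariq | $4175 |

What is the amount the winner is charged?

$10582

Highest bid: Dev at $11441, so Dev wins.
Second-highest bid: Mori at $10582 — that is the price the winner pays.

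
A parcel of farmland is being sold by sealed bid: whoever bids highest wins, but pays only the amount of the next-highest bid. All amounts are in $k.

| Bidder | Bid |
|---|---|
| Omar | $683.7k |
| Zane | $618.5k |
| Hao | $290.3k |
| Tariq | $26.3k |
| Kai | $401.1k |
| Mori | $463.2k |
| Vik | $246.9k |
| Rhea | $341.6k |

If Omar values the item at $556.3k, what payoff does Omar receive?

Highest bid: Omar at $683.7k, so Omar wins.
Second-highest bid: Zane at $618.5k — that is the price the winner pays.
Omar's payoff = value − price = $556.3k − $618.5k = −$62.2k.

−$62.2k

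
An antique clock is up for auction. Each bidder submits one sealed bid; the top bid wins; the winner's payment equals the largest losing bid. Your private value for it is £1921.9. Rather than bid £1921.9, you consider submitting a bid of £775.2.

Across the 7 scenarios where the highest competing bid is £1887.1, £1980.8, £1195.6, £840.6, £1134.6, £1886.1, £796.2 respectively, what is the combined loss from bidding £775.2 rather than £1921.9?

£3791.2

The deviation costs you only when the competing bid falls strictly between £775.2 and £1921.9; elsewhere both bids give the same outcome.
£1887.1: truthful payoff £34.8, deviation payoff £0 → loss £34.8.
£1980.8: outcomes coincide → loss £0.
£1195.6: truthful payoff £726.3, deviation payoff £0 → loss £726.3.
£840.6: truthful payoff £1081.3, deviation payoff £0 → loss £1081.3.
£1134.6: truthful payoff £787.3, deviation payoff £0 → loss £787.3.
£1886.1: truthful payoff £35.8, deviation payoff £0 → loss £35.8.
£796.2: truthful payoff £1125.7, deviation payoff £0 → loss £1125.7.
Total loss = £34.8 + £726.3 + £1081.3 + £787.3 + £35.8 + £1125.7 = £3791.2.
Truthful bidding weakly dominates here: raising your bid can only win items priced above your value, and lowering it can only forfeit items priced below.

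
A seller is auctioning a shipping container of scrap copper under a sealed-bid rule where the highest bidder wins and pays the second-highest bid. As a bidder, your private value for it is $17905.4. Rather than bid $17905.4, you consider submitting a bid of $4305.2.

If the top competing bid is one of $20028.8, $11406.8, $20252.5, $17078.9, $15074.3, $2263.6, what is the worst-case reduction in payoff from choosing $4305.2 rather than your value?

$20028.8: same outcome either way → loss $0.
$11406.8: truthful gives $6498.6, deviation gives $0 → loss $6498.6.
$20252.5: same outcome either way → loss $0.
$17078.9: truthful gives $826.5, deviation gives $0 → loss $826.5.
$15074.3: truthful gives $2831.1, deviation gives $0 → loss $2831.1.
$2263.6: same outcome either way → loss $0.
Maximum loss: $6498.6.

$6498.6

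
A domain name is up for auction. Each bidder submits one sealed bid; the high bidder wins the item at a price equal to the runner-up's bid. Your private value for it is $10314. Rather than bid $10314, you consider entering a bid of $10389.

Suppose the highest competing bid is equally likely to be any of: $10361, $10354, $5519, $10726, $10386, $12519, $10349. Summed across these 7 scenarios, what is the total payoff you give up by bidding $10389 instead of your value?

$194

The deviation costs you only when the competing bid falls strictly between $10314 and $10389; elsewhere both bids give the same outcome.
$10361: truthful payoff $0, deviation payoff −$47 → loss $47.
$10354: truthful payoff $0, deviation payoff −$40 → loss $40.
$5519: outcomes coincide → loss $0.
$10726: outcomes coincide → loss $0.
$10386: truthful payoff $0, deviation payoff −$72 → loss $72.
$12519: outcomes coincide → loss $0.
$10349: truthful payoff $0, deviation payoff −$35 → loss $35.
Total loss = $47 + $40 + $72 + $35 = $194.
Truthful bidding weakly dominates here: raising your bid can only win items priced above your value, and lowering it can only forfeit items priced below.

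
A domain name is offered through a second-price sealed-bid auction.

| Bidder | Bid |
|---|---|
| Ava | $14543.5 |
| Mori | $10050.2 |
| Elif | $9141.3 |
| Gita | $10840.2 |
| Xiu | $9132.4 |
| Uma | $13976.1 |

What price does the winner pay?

$13976.1

Highest bid: Ava at $14543.5, so Ava wins.
Second-highest bid: Uma at $13976.1 — that is the price the winner pays.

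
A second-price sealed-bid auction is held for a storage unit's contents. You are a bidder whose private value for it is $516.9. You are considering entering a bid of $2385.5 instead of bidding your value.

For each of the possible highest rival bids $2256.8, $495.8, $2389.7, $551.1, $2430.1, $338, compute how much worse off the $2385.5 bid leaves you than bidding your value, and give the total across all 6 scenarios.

The deviation costs you only when the competing bid falls strictly between $516.9 and $2385.5; elsewhere both bids give the same outcome.
$2256.8: truthful payoff $0, deviation payoff −$1739.9 → loss $1739.9.
$495.8: outcomes coincide → loss $0.
$2389.7: outcomes coincide → loss $0.
$551.1: truthful payoff $0, deviation payoff −$34.2 → loss $34.2.
$2430.1: outcomes coincide → loss $0.
$338: outcomes coincide → loss $0.
Total loss = $1739.9 + $34.2 = $1774.1.

$1774.1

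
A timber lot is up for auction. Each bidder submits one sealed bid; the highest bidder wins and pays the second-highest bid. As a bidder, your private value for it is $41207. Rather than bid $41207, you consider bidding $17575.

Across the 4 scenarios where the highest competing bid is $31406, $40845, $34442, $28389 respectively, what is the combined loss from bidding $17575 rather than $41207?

The deviation costs you only when the competing bid falls strictly between $17575 and $41207; elsewhere both bids give the same outcome.
$31406: truthful payoff $9801, deviation payoff $0 → loss $9801.
$40845: truthful payoff $362, deviation payoff $0 → loss $362.
$34442: truthful payoff $6765, deviation payoff $0 → loss $6765.
$28389: truthful payoff $12818, deviation payoff $0 → loss $12818.
Total loss = $9801 + $362 + $6765 + $12818 = $29746.

$29746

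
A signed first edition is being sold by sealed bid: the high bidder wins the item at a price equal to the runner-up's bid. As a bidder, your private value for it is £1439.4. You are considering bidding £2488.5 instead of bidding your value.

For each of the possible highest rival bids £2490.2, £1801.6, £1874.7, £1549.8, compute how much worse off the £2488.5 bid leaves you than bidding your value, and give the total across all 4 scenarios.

£907.9

The deviation costs you only when the competing bid falls strictly between £1439.4 and £2488.5; elsewhere both bids give the same outcome.
£2490.2: outcomes coincide → loss £0.
£1801.6: truthful payoff £0, deviation payoff −£362.2 → loss £362.2.
£1874.7: truthful payoff £0, deviation payoff −£435.3 → loss £435.3.
£1549.8: truthful payoff £0, deviation payoff −£110.4 → loss £110.4.
Total loss = £362.2 + £435.3 + £110.4 = £907.9.
Truthful bidding weakly dominates here: raising your bid can only win items priced above your value, and lowering it can only forfeit items priced below.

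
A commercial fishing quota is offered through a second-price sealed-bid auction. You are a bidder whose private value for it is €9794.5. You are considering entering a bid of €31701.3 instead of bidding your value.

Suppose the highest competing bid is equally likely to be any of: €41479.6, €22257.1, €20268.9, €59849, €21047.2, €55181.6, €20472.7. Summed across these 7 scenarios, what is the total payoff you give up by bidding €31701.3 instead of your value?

The deviation costs you only when the competing bid falls strictly between €9794.5 and €31701.3; elsewhere both bids give the same outcome.
€41479.6: outcomes coincide → loss €0.
€22257.1: truthful payoff €0, deviation payoff −€12462.6 → loss €12462.6.
€20268.9: truthful payoff €0, deviation payoff −€10474.4 → loss €10474.4.
€59849: outcomes coincide → loss €0.
€21047.2: truthful payoff €0, deviation payoff −€11252.7 → loss €11252.7.
€55181.6: outcomes coincide → loss €0.
€20472.7: truthful payoff €0, deviation payoff −€10678.2 → loss €10678.2.
Total loss = €12462.6 + €10474.4 + €11252.7 + €10678.2 = €44867.9.

€44867.9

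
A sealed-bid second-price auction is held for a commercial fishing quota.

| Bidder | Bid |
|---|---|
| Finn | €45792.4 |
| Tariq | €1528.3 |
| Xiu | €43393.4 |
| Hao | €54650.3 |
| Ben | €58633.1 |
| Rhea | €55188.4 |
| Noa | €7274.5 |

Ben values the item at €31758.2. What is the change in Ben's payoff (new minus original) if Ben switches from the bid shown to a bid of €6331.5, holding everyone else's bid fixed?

€23430.2

The highest bid among the other bidders is €55188.4; Ben's bid doesn't change that.
Original bid €58633.1: Ben is highest, pays the top rival bid €55188.4; payoff €31758.2 − €55188.4 = −€23430.2.
Alternative bid €6331.5: Ben is not highest (top rival bid is €55188.4); payoff €0.
Change in payoff = €0 − (−€23430.2) = €23430.2.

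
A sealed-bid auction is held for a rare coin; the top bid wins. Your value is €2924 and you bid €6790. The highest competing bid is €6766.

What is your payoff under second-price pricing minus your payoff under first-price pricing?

€24

You have the highest bid, so you win under either rule.
Second-price: pay €6766 → payoff −€3842.
First-price: pay your own bid €6790 → payoff −€3866.
Difference = −€3842 − (−€3866) = €24.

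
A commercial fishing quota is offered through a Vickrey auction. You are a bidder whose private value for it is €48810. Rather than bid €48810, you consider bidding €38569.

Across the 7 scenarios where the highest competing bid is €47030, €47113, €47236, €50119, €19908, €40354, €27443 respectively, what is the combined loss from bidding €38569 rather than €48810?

The deviation costs you only when the competing bid falls strictly between €38569 and €48810; elsewhere both bids give the same outcome.
€47030: truthful payoff €1780, deviation payoff €0 → loss €1780.
€47113: truthful payoff €1697, deviation payoff €0 → loss €1697.
€47236: truthful payoff €1574, deviation payoff €0 → loss €1574.
€50119: outcomes coincide → loss €0.
€19908: outcomes coincide → loss €0.
€40354: truthful payoff €8456, deviation payoff €0 → loss €8456.
€27443: outcomes coincide → loss €0.
Total loss = €1780 + €1697 + €1574 + €8456 = €13507.
Because the price is fixed by the runner-up's bid, deviating from your value can only change a good outcome into a bad one — never the reverse.

€13507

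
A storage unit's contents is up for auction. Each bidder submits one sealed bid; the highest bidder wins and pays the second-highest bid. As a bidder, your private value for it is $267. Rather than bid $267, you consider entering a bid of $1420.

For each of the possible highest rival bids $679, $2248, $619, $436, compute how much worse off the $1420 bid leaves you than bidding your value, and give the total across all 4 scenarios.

The deviation costs you only when the competing bid falls strictly between $267 and $1420; elsewhere both bids give the same outcome.
$679: truthful payoff $0, deviation payoff −$412 → loss $412.
$2248: outcomes coincide → loss $0.
$619: truthful payoff $0, deviation payoff −$352 → loss $352.
$436: truthful payoff $0, deviation payoff −$169 → loss $169.
Total loss = $412 + $352 + $169 = $933.

$933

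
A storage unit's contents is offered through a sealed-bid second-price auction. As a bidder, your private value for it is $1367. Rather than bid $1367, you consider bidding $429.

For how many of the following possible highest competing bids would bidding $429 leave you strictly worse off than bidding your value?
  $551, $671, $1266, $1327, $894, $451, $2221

The deviation hurts exactly when the highest competing bid lies strictly between $429 and $1367 — underbidding then forfeits a profitable win.
$551: inside the interval → strictly worse (loss $816).
$671: inside the interval → strictly worse (loss $696).
$1266: inside the interval → strictly worse (loss $101).
$1327: inside the interval → strictly worse (loss $40).
$894: inside the interval → strictly worse (loss $473).
$451: inside the interval → strictly worse (loss $916).
$2221: above both → same outcome either way.
Count: 6.

6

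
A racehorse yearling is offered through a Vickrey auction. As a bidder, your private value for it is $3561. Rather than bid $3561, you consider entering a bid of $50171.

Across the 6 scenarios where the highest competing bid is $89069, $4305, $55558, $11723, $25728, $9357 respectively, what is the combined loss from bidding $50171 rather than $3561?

The deviation costs you only when the competing bid falls strictly between $3561 and $50171; elsewhere both bids give the same outcome.
$89069: outcomes coincide → loss $0.
$4305: truthful payoff $0, deviation payoff −$744 → loss $744.
$55558: outcomes coincide → loss $0.
$11723: truthful payoff $0, deviation payoff −$8162 → loss $8162.
$25728: truthful payoff $0, deviation payoff −$22167 → loss $22167.
$9357: truthful payoff $0, deviation payoff −$5796 → loss $5796.
Total loss = $744 + $8162 + $22167 + $5796 = $36869.
In a second-price auction your bid sets only whether you win, not what you pay, so bidding your true value is weakly dominant.

$36869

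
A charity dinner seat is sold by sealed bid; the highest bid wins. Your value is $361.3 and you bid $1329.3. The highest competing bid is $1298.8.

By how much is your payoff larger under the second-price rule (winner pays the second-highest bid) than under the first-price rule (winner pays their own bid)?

You have the highest bid, so you win under either rule.
Second-price: pay $1298.8 → payoff −$937.5.
First-price: pay your own bid $1329.3 → payoff −$968.
Difference = −$937.5 − (−$968) = $30.5.

$30.5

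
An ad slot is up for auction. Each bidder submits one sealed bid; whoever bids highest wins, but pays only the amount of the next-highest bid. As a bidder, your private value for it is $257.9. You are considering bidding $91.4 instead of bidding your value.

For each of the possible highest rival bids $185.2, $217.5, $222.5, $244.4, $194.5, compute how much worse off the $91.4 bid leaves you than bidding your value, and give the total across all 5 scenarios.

$225.4

The deviation costs you only when the competing bid falls strictly between $91.4 and $257.9; elsewhere both bids give the same outcome.
$185.2: truthful payoff $72.7, deviation payoff $0 → loss $72.7.
$217.5: truthful payoff $40.4, deviation payoff $0 → loss $40.4.
$222.5: truthful payoff $35.4, deviation payoff $0 → loss $35.4.
$244.4: truthful payoff $13.5, deviation payoff $0 → loss $13.5.
$194.5: truthful payoff $63.4, deviation payoff $0 → loss $63.4.
Total loss = $72.7 + $40.4 + $35.4 + $13.5 + $63.4 = $225.4.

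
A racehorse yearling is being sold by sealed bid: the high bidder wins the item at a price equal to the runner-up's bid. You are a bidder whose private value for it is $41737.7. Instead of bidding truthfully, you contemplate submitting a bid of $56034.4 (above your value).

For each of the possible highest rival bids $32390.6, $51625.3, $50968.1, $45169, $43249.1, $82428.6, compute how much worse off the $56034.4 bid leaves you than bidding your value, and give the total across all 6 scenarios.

The deviation costs you only when the competing bid falls strictly between $41737.7 and $56034.4; elsewhere both bids give the same outcome.
$32390.6: outcomes coincide → loss $0.
$51625.3: truthful payoff $0, deviation payoff −$9887.6 → loss $9887.6.
$50968.1: truthful payoff $0, deviation payoff −$9230.4 → loss $9230.4.
$45169: truthful payoff $0, deviation payoff −$3431.3 → loss $3431.3.
$43249.1: truthful payoff $0, deviation payoff −$1511.4 → loss $1511.4.
$82428.6: outcomes coincide → loss $0.
Total loss = $9887.6 + $9230.4 + $3431.3 + $1511.4 = $24060.7.

$24060.7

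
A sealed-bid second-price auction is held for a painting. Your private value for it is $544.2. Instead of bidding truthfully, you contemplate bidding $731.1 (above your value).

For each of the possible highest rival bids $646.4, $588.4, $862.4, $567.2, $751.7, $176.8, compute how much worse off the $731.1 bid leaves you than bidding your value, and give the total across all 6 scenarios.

The deviation costs you only when the competing bid falls strictly between $544.2 and $731.1; elsewhere both bids give the same outcome.
$646.4: truthful payoff $0, deviation payoff −$102.2 → loss $102.2.
$588.4: truthful payoff $0, deviation payoff −$44.2 → loss $44.2.
$862.4: outcomes coincide → loss $0.
$567.2: truthful payoff $0, deviation payoff −$23 → loss $23.
$751.7: outcomes coincide → loss $0.
$176.8: outcomes coincide → loss $0.
Total loss = $102.2 + $44.2 + $23 = $169.4.

$169.4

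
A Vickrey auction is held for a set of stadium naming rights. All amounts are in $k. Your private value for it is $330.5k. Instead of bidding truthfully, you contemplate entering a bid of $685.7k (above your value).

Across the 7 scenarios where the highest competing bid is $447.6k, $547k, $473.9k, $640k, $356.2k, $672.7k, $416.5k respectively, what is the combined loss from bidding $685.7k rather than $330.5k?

$1240.4k

The deviation costs you only when the competing bid falls strictly between $330.5k and $685.7k; elsewhere both bids give the same outcome.
$447.6k: truthful payoff $0k, deviation payoff −$117.1k → loss $117.1k.
$547k: truthful payoff $0k, deviation payoff −$216.5k → loss $216.5k.
$473.9k: truthful payoff $0k, deviation payoff −$143.4k → loss $143.4k.
$640k: truthful payoff $0k, deviation payoff −$309.5k → loss $309.5k.
$356.2k: truthful payoff $0k, deviation payoff −$25.7k → loss $25.7k.
$672.7k: truthful payoff $0k, deviation payoff −$342.2k → loss $342.2k.
$416.5k: truthful payoff $0k, deviation payoff −$86k → loss $86k.
Total loss = $117.1k + $216.5k + $143.4k + $309.5k + $25.7k + $342.2k + $86k = $1240.4k.
Truthful bidding weakly dominates here: raising your bid can only win items priced above your value, and lowering it can only forfeit items priced below.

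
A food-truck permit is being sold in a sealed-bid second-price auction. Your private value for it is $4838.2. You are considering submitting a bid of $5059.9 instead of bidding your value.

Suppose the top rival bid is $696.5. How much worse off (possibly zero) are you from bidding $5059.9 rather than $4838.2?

Bidding your value $4838.2: you win (since $4838.2 > $696.5) and pay $696.5. Payoff $4141.7.
Bidding $5059.9: you win and pay $696.5. Payoff $4838.2 − $696.5 = $4141.7.
Difference = $4141.7 − $4141.7 = $0; both bids lead to the same outcome because the competing bid is below both your value and your alternative bid.

$0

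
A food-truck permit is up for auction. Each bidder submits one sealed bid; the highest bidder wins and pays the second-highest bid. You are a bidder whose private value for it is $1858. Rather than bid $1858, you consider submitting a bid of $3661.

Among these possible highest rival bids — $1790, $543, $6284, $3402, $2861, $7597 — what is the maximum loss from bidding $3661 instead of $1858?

$1790: same outcome either way → loss $0.
$543: same outcome either way → loss $0.
$6284: same outcome either way → loss $0.
$3402: truthful gives $0, deviation gives −$1544 → loss $1544.
$2861: truthful gives $0, deviation gives −$1003 → loss $1003.
$7597: same outcome either way → loss $0.
Maximum loss: $1544.

$1544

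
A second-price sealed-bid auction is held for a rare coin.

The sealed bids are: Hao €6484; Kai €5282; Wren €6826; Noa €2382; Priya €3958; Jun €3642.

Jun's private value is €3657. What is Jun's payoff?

€0

Highest bid: Wren at €6826, so Wren wins.
Second-highest bid: Hao at €6484 — that is the price the winner pays.
Jun did not win, so Jun pays nothing and receives nothing: payoff €0.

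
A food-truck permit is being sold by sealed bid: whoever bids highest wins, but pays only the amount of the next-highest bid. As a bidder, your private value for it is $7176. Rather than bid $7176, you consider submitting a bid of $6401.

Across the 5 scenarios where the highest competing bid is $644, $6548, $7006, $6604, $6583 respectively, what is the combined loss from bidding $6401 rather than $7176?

The deviation costs you only when the competing bid falls strictly between $6401 and $7176; elsewhere both bids give the same outcome.
$644: outcomes coincide → loss $0.
$6548: truthful payoff $628, deviation payoff $0 → loss $628.
$7006: truthful payoff $170, deviation payoff $0 → loss $170.
$6604: truthful payoff $572, deviation payoff $0 → loss $572.
$6583: truthful payoff $593, deviation payoff $0 → loss $593.
Total loss = $628 + $170 + $572 + $593 = $1963.

$1963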